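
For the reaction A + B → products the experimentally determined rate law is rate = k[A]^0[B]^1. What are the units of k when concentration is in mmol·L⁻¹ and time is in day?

day⁻¹

Step 1: Overall order = 0 + 1 = 1.
Step 2: rate has units mmol·L⁻¹·day⁻¹; [A]^0[B]^1 has units (mmol·L⁻¹)^1.
Step 3: k = rate/([A]^0[B]^1), so units of k = (mmol·L⁻¹)^(1-1)·day⁻¹ = day⁻¹.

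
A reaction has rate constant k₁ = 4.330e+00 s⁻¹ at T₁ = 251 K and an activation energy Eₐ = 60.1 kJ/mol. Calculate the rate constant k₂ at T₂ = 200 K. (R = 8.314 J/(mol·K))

2.799e-03 s⁻¹

Step 1: Use the two-temperature Arrhenius form: ln(k₂/k₁) = -Eₐ/R × (1/T₂ - 1/T₁)
Step 2: Convert Eₐ to J/mol: 60.1 kJ/mol = 60100 J/mol
Step 3: 1/T₂ - 1/T₁ = 1/200 - 1/251 = 1.015936e-03 K⁻¹
Step 4: ln(k₂/k₁) = -60100/8.314 × 1.015936e-03 = -7.34397
Step 5: k₂ = k₁ × exp(-7.34397) = 4.330e+00 × 6.46479e-04 = 2.799e-03 s⁻¹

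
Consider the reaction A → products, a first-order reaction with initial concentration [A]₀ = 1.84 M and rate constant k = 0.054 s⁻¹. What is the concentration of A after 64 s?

0.05806 M

Step 1: For a first-order reaction: [A] = [A]₀ × e^(-kt)
Step 2: [A] = 1.84 × e^(-0.054 × 64)
Step 3: [A] = 1.84 × e^(-3.456)
Step 4: [A] = 1.84 × 0.0315557 = 0.05806 M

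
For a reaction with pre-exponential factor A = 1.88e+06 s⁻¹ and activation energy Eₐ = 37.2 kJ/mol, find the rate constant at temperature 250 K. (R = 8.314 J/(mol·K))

3.17e-02 s⁻¹

Step 1: Use the Arrhenius equation: k = A × exp(-Eₐ/RT)
Step 2: Convert Eₐ to J/mol: 37.2 kJ/mol = 37200 J/mol
Step 3: Calculate the exponent: -Eₐ/(RT) = -37200/(8.314 × 250) = -17.89752
Step 4: k = 1.88e+06 × exp(-17.89752)
Step 5: k = 1.88e+06 × 1.68735e-08 = 3.1722e-02 s⁻¹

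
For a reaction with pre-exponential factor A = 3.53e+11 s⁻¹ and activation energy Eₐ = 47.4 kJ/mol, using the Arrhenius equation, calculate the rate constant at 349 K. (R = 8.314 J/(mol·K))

2.84e+04 s⁻¹

Step 1: Use the Arrhenius equation: k = A × exp(-Eₐ/RT)
Step 2: Convert Eₐ to J/mol: 47.4 kJ/mol = 47400 J/mol
Step 3: Calculate the exponent: -Eₐ/(RT) = -47400/(8.314 × 349) = -16.33589
Step 4: k = 3.53e+11 × exp(-16.33589)
Step 5: k = 3.53e+11 × 8.04291e-08 = 2.8391e+04 s⁻¹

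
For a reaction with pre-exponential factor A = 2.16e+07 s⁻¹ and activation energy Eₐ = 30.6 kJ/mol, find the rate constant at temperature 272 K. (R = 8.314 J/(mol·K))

2.87e+01 s⁻¹

Step 1: Use the Arrhenius equation: k = A × exp(-Eₐ/RT)
Step 2: Convert Eₐ to J/mol: 30.6 kJ/mol = 30600 J/mol
Step 3: Calculate the exponent: -Eₐ/(RT) = -30600/(8.314 × 272) = -13.53139
Step 4: k = 2.16e+07 × exp(-13.53139)
Step 5: k = 2.16e+07 × 1.32859e-06 = 2.8698e+01 s⁻¹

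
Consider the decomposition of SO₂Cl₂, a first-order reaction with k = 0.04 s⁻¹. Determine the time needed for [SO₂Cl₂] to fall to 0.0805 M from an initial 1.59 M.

74.58 s

Step 1: For first-order: t = ln([SO₂Cl₂]₀/[SO₂Cl₂])/k
Step 2: t = ln(1.59/0.0805)/0.04
Step 3: t = ln(19.75)/0.04
Step 4: t = 2.983/0.04 = 74.58 s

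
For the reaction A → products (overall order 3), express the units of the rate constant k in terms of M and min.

M⁻²·min⁻¹

Step 1: For overall order n, rate = k × (concentration)^n.
Step 2: Rate has units M·min⁻¹; concentration term has units M^3.
Step 3: k = rate / (concentration)^n, so units of k = M^(1-3)·min⁻¹ = M⁻²·min⁻¹.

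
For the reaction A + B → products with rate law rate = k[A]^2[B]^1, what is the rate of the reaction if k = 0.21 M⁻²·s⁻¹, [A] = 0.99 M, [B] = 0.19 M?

0.03911 M/s

Step 1: The rate law is rate = k[A]^2[B]^1
Step 2: Substitute: rate = 0.21 × (0.99)^2 × (0.19)^1
Step 3: rate = 0.21 × 0.9801 × 0.19 = 0.039106 M/s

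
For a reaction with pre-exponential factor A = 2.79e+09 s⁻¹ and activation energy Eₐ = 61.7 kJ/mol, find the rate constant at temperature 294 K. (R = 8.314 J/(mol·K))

3.04e-02 s⁻¹

Step 1: Use the Arrhenius equation: k = A × exp(-Eₐ/RT)
Step 2: Convert Eₐ to J/mol: 61.7 kJ/mol = 61700 J/mol
Step 3: Calculate the exponent: -Eₐ/(RT) = -61700/(8.314 × 294) = -25.24224
Step 4: k = 2.79e+09 × exp(-25.24224)
Step 5: k = 2.79e+09 × 1.09002e-11 = 3.0412e-02 s⁻¹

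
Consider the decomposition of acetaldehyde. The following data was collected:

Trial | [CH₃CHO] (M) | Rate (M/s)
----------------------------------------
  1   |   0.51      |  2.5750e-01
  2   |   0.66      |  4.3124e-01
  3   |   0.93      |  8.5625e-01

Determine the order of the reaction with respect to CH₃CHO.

second order (2)

Step 1: Compare trials to find order n where rate₂/rate₁ = ([CH₃CHO]₂/[CH₃CHO]₁)^n
Step 2: rate₂/rate₁ = 4.3124e-01/2.5750e-01 = 1.675
Step 3: [CH₃CHO]₂/[CH₃CHO]₁ = 0.66/0.51 = 1.294
Step 4: n = ln(1.675)/ln(1.294) = 2.00 ≈ 2
Step 5: The reaction is second order in CH₃CHO.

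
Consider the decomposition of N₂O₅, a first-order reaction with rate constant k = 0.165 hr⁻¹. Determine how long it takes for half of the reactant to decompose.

4.201 hr

Step 1: For a first-order reaction, t₁/₂ = ln(2)/k
Step 2: t₁/₂ = ln(2)/0.165
Step 3: t₁/₂ = 0.6931/0.165 = 4.201 hr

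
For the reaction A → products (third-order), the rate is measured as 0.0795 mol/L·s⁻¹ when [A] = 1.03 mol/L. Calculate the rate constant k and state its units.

0.07275 (mol/L)⁻²·s⁻¹

Step 1: rate = k[A]^3, so k = rate / [A]^3.
Step 2: k = 0.0795 / (1.03)^3 = 0.0795 / 1.093.
Step 3: k = 0.07275 (mol/L)⁻²·s⁻¹.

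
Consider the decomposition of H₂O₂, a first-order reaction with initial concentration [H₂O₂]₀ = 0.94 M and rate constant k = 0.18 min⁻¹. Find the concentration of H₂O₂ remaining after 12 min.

0.1084 M

Step 1: For a first-order reaction: [H₂O₂] = [H₂O₂]₀ × e^(-kt)
Step 2: [H₂O₂] = 0.94 × e^(-0.18 × 12)
Step 3: [H₂O₂] = 0.94 × e^(-2.16)
Step 4: [H₂O₂] = 0.94 × 0.115325 = 0.1084 M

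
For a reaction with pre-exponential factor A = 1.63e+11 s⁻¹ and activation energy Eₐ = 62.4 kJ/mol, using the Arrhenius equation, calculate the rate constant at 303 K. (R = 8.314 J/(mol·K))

2.85e+00 s⁻¹

Step 1: Use the Arrhenius equation: k = A × exp(-Eₐ/RT)
Step 2: Convert Eₐ to J/mol: 62.4 kJ/mol = 62400 J/mol
Step 3: Calculate the exponent: -Eₐ/(RT) = -62400/(8.314 × 303) = -24.77034
Step 4: k = 1.63e+11 × exp(-24.77034)
Step 5: k = 1.63e+11 × 1.74734e-11 = 2.8482e+00 s⁻¹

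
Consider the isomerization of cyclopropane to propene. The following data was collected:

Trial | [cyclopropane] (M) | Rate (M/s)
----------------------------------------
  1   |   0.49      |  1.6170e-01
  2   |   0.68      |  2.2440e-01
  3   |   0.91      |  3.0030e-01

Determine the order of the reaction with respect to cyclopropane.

first order (1)

Step 1: Compare trials to find order n where rate₂/rate₁ = ([cyclopropane]₂/[cyclopropane]₁)^n
Step 2: rate₂/rate₁ = 2.2440e-01/1.6170e-01 = 1.388
Step 3: [cyclopropane]₂/[cyclopropane]₁ = 0.68/0.49 = 1.388
Step 4: n = ln(1.388)/ln(1.388) = 1.00 ≈ 1
Step 5: The reaction is first order in cyclopropane.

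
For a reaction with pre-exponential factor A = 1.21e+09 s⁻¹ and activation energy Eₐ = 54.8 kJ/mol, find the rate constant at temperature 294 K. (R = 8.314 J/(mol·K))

2.22e-01 s⁻¹

Step 1: Use the Arrhenius equation: k = A × exp(-Eₐ/RT)
Step 2: Convert Eₐ to J/mol: 54.8 kJ/mol = 54800 J/mol
Step 3: Calculate the exponent: -Eₐ/(RT) = -54800/(8.314 × 294) = -22.41936
Step 4: k = 1.21e+09 × exp(-22.41936)
Step 5: k = 1.21e+09 × 1.83398e-10 = 2.2191e-01 s⁻¹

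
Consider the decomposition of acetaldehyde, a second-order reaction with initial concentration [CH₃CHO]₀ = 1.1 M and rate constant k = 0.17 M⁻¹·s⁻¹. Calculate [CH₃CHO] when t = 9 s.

0.41 M

Step 1: For a second-order reaction: 1/[CH₃CHO] = 1/[CH₃CHO]₀ + kt
Step 2: 1/[CH₃CHO] = 1/1.1 + 0.17 × 9
Step 3: 1/[CH₃CHO] = 0.9091 + 1.53 = 2.439
Step 4: [CH₃CHO] = 1/2.439 = 0.41 M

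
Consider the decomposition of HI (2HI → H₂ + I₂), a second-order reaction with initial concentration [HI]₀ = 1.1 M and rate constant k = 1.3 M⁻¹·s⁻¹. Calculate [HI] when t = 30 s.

0.02506 M

Step 1: For a second-order reaction: 1/[HI] = 1/[HI]₀ + kt
Step 2: 1/[HI] = 1/1.1 + 1.3 × 30
Step 3: 1/[HI] = 0.9091 + 39 = 39.91
Step 4: [HI] = 1/39.91 = 0.02506 M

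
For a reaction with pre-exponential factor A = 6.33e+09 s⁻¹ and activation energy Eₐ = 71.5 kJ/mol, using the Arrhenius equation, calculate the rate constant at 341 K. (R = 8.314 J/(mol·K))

7.06e-02 s⁻¹

Step 1: Use the Arrhenius equation: k = A × exp(-Eₐ/RT)
Step 2: Convert Eₐ to J/mol: 71.5 kJ/mol = 71500 J/mol
Step 3: Calculate the exponent: -Eₐ/(RT) = -71500/(8.314 × 341) = -25.21980
Step 4: k = 6.33e+09 × exp(-25.21980)
Step 5: k = 6.33e+09 × 1.11476e-11 = 7.0564e-02 s⁻¹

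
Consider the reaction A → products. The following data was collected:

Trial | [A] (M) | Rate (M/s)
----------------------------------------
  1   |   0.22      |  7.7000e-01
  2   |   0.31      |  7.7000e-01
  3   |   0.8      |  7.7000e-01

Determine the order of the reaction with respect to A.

zeroth order (0)

Step 1: Compare trials - when concentration changes, rate stays constant.
Step 2: rate₂/rate₁ = 7.7000e-01/7.7000e-01 = 1
Step 3: [A]₂/[A]₁ = 0.31/0.22 = 1.409
Step 4: Since rate ratio ≈ (conc ratio)^0, the reaction is zeroth order.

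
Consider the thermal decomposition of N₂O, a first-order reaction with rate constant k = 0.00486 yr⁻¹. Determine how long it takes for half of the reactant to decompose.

142.6 yr

Step 1: For a first-order reaction, t₁/₂ = ln(2)/k
Step 2: t₁/₂ = ln(2)/0.00486
Step 3: t₁/₂ = 0.6931/0.00486 = 142.6 yr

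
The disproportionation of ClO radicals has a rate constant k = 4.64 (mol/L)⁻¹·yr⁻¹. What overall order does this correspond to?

second order (2)

Step 1: The units of k for an nth-order reaction are (concentration)^(1-n)·(time)⁻¹.
Step 2: Here k has units (mol/L)⁻¹·yr⁻¹, so the concentration exponent is -1.
Step 3: 1 - n = -1 ⇒ n = 2. The reaction is second order.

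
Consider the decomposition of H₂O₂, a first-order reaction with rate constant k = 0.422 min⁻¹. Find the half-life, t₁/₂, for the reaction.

1.643 min

Step 1: For a first-order reaction, t₁/₂ = ln(2)/k
Step 2: t₁/₂ = ln(2)/0.422
Step 3: t₁/₂ = 0.6931/0.422 = 1.643 min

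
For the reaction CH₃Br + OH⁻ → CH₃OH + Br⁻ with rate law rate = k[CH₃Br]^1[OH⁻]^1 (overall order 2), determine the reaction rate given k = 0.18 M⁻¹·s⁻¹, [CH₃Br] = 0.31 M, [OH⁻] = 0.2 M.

0.01116 M/s

Step 1: The rate law is rate = k[CH₃Br]^1[OH⁻]^1, overall order = 1+1 = 2
Step 2: Substitute values: rate = 0.18 × (0.31)^1 × (0.2)^1
Step 3: rate = 0.18 × 0.31 × 0.2 = 0.01116 M/s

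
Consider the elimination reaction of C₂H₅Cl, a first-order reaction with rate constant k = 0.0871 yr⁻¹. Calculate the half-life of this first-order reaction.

7.958 yr

Step 1: For a first-order reaction, t₁/₂ = ln(2)/k
Step 2: t₁/₂ = ln(2)/0.0871
Step 3: t₁/₂ = 0.6931/0.0871 = 7.958 yr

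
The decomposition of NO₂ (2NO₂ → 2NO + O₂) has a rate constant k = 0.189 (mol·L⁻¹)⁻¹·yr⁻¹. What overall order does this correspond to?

second order (2)

Step 1: The units of k for an nth-order reaction are (concentration)^(1-n)·(time)⁻¹.
Step 2: Here k has units (mol·L⁻¹)⁻¹·yr⁻¹, so the concentration exponent is -1.
Step 3: 1 - n = -1 ⇒ n = 2. The reaction is second order.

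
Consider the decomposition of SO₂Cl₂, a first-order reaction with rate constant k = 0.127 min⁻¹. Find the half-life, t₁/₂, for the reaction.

5.458 min

Step 1: For a first-order reaction, t₁/₂ = ln(2)/k
Step 2: t₁/₂ = ln(2)/0.127
Step 3: t₁/₂ = 0.6931/0.127 = 5.458 min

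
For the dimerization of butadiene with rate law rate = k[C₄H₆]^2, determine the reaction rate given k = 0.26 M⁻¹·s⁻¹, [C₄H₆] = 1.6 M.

0.6656 M/s

Step 1: Identify the rate law: rate = k[C₄H₆]^2
Step 2: Substitute values: rate = 0.26 × (1.6)^2
Step 3: Calculate: rate = 0.26 × 2.56 = 0.6656 M/s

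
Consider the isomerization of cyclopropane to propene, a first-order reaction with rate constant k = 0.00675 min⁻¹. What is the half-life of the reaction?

102.7 min

Step 1: For a first-order reaction, t₁/₂ = ln(2)/k
Step 2: t₁/₂ = ln(2)/0.00675
Step 3: t₁/₂ = 0.6931/0.00675 = 102.7 min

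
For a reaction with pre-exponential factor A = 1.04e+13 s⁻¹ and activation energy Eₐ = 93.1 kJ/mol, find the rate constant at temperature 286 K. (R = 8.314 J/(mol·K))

1.03e-04 s⁻¹

Step 1: Use the Arrhenius equation: k = A × exp(-Eₐ/RT)
Step 2: Convert Eₐ to J/mol: 93.1 kJ/mol = 93100 J/mol
Step 3: Calculate the exponent: -Eₐ/(RT) = -93100/(8.314 × 286) = -39.15377
Step 4: k = 1.04e+13 × exp(-39.15377)
Step 5: k = 1.04e+13 × 9.90225e-18 = 1.0298e-04 s⁻¹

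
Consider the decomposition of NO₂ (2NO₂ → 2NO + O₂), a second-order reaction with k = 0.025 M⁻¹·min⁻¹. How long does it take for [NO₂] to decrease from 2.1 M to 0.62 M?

45.47 min

Step 1: For second-order: t = (1/[NO₂] - 1/[NO₂]₀)/k
Step 2: t = (1/0.62 - 1/2.1)/0.025
Step 3: t = (1.613 - 0.4762)/0.025
Step 4: t = 1.137/0.025 = 45.47 min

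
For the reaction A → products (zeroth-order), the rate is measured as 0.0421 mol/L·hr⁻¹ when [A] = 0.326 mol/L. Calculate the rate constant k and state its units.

0.0421 mol/L·hr⁻¹

Step 1: For a zeroth-order reaction, rate = k (independent of concentration).
Step 2: k = rate = 0.0421 mol/L·hr⁻¹.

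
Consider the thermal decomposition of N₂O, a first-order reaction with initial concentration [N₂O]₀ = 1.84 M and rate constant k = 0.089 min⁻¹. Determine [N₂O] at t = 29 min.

0.1393 M

Step 1: For a first-order reaction: [N₂O] = [N₂O]₀ × e^(-kt)
Step 2: [N₂O] = 1.84 × e^(-0.089 × 29)
Step 3: [N₂O] = 1.84 × e^(-2.581)
Step 4: [N₂O] = 1.84 × 0.0756983 = 0.1393 M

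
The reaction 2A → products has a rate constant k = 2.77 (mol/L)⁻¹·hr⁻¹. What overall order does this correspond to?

second order (2)

Step 1: The units of k for an nth-order reaction are (concentration)^(1-n)·(time)⁻¹.
Step 2: Here k has units (mol/L)⁻¹·hr⁻¹, so the concentration exponent is -1.
Step 3: 1 - n = -1 ⇒ n = 2. The reaction is second order.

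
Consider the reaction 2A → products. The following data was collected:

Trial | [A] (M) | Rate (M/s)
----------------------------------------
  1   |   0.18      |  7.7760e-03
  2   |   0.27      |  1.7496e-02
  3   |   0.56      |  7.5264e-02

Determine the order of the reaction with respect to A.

second order (2)

Step 1: Compare trials to find order n where rate₂/rate₁ = ([A]₂/[A]₁)^n
Step 2: rate₂/rate₁ = 1.7496e-02/7.7760e-03 = 2.25
Step 3: [A]₂/[A]₁ = 0.27/0.18 = 1.5
Step 4: n = ln(2.25)/ln(1.5) = 2.00 ≈ 2
Step 5: The reaction is second order in A.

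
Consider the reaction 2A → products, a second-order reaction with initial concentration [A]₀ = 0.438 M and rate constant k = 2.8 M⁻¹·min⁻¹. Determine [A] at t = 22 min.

0.01565 M

Step 1: For a second-order reaction: 1/[A] = 1/[A]₀ + kt
Step 2: 1/[A] = 1/0.438 + 2.8 × 22
Step 3: 1/[A] = 2.283 + 61.6 = 63.88
Step 4: [A] = 1/63.88 = 0.01565 M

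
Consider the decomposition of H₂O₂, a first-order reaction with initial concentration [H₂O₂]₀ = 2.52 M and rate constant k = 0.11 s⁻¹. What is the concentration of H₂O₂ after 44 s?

0.01993 M

Step 1: For a first-order reaction: [H₂O₂] = [H₂O₂]₀ × e^(-kt)
Step 2: [H₂O₂] = 2.52 × e^(-0.11 × 44)
Step 3: [H₂O₂] = 2.52 × e^(-4.84)
Step 4: [H₂O₂] = 2.52 × 0.00790705 = 0.01993 M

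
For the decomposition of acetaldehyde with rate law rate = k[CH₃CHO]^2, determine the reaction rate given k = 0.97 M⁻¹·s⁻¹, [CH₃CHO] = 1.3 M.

1.639 M/s

Step 1: Identify the rate law: rate = k[CH₃CHO]^2
Step 2: Substitute values: rate = 0.97 × (1.3)^2
Step 3: Calculate: rate = 0.97 × 1.69 = 1.6393 M/s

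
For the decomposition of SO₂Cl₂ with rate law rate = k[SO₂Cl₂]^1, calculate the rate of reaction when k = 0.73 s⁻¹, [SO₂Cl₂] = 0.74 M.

0.5402 M/s

Step 1: Identify the rate law: rate = k[SO₂Cl₂]^1
Step 2: Substitute values: rate = 0.73 × (0.74)^1
Step 3: Calculate: rate = 0.73 × 0.74 = 0.5402 M/s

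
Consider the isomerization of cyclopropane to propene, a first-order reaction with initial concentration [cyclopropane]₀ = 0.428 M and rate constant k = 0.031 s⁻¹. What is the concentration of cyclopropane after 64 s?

0.05886 M

Step 1: For a first-order reaction: [cyclopropane] = [cyclopropane]₀ × e^(-kt)
Step 2: [cyclopropane] = 0.428 × e^(-0.031 × 64)
Step 3: [cyclopropane] = 0.428 × e^(-1.984)
Step 4: [cyclopropane] = 0.428 × 0.137518 = 0.05886 M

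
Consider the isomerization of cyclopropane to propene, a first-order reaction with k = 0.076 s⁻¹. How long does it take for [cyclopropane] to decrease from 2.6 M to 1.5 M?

7.237 s

Step 1: For first-order: t = ln([cyclopropane]₀/[cyclopropane])/k
Step 2: t = ln(2.6/1.5)/0.076
Step 3: t = ln(1.733)/0.076
Step 4: t = 0.55/0.076 = 7.237 s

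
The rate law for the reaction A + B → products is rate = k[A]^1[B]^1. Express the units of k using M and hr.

M⁻¹·hr⁻¹

Step 1: Overall order = 1 + 1 = 2.
Step 2: rate has units M·hr⁻¹; [A]^1[B]^1 has units M^2.
Step 3: k = rate/([A]^1[B]^1), so units of k = M^(1-2)·hr⁻¹ = M⁻¹·hr⁻¹.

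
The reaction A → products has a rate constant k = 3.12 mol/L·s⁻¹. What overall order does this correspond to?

zeroth order (0)

Step 1: The units of k for an nth-order reaction are (concentration)^(1-n)·(time)⁻¹.
Step 2: Here k has units mol/L·s⁻¹, so the concentration exponent is 1.
Step 3: 1 - n = 1 ⇒ n = 0. The reaction is zeroth order.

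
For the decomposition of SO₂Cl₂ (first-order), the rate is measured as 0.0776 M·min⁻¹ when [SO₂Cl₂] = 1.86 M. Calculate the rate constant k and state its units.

0.04172 min⁻¹

Step 1: rate = k[SO₂Cl₂]^1, so k = rate / [SO₂Cl₂]^1.
Step 2: k = 0.0776 / (1.86)^1 = 0.0776 / 1.86.
Step 3: k = 0.04172 min⁻¹.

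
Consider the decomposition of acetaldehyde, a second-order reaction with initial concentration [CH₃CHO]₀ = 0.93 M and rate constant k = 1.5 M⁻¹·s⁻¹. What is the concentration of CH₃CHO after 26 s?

0.02495 M

Step 1: For a second-order reaction: 1/[CH₃CHO] = 1/[CH₃CHO]₀ + kt
Step 2: 1/[CH₃CHO] = 1/0.93 + 1.5 × 26
Step 3: 1/[CH₃CHO] = 1.075 + 39 = 40.08
Step 4: [CH₃CHO] = 1/40.08 = 0.02495 M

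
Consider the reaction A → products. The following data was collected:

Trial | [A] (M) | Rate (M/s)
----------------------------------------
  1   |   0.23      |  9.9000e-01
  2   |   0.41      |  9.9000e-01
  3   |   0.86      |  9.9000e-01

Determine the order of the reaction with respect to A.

zeroth order (0)

Step 1: Compare trials - when concentration changes, rate stays constant.
Step 2: rate₂/rate₁ = 9.9000e-01/9.9000e-01 = 1
Step 3: [A]₂/[A]₁ = 0.41/0.23 = 1.783
Step 4: Since rate ratio ≈ (conc ratio)^0, the reaction is zeroth order.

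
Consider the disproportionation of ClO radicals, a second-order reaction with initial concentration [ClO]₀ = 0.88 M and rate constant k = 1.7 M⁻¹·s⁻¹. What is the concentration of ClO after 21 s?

0.02715 M

Step 1: For a second-order reaction: 1/[ClO] = 1/[ClO]₀ + kt
Step 2: 1/[ClO] = 1/0.88 + 1.7 × 21
Step 3: 1/[ClO] = 1.136 + 35.7 = 36.84
Step 4: [ClO] = 1/36.84 = 0.02715 M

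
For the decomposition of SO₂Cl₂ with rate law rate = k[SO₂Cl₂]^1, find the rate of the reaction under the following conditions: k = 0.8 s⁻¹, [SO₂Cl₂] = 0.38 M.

0.304 M/s

Step 1: Identify the rate law: rate = k[SO₂Cl₂]^1
Step 2: Substitute values: rate = 0.8 × (0.38)^1
Step 3: Calculate: rate = 0.8 × 0.38 = 0.304 M/s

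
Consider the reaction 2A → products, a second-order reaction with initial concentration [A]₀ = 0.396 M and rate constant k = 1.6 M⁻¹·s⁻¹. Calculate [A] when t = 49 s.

0.01236 M

Step 1: For a second-order reaction: 1/[A] = 1/[A]₀ + kt
Step 2: 1/[A] = 1/0.396 + 1.6 × 49
Step 3: 1/[A] = 2.525 + 78.4 = 80.93
Step 4: [A] = 1/80.93 = 0.01236 M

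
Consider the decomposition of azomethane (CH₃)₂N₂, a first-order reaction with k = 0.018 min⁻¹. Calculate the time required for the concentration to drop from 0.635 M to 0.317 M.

38.6 min

Step 1: For first-order: t = ln([azomethane]₀/[azomethane])/k
Step 2: t = ln(0.635/0.317)/0.018
Step 3: t = ln(2.003)/0.018
Step 4: t = 0.6947/0.018 = 38.6 min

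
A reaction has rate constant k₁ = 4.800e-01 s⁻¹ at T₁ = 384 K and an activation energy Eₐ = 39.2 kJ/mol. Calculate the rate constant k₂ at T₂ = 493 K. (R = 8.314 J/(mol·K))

7.248e+00 s⁻¹

Step 1: Use the two-temperature Arrhenius form: ln(k₂/k₁) = -Eₐ/R × (1/T₂ - 1/T₁)
Step 2: Convert Eₐ to J/mol: 39.2 kJ/mol = 39200 J/mol
Step 3: 1/T₂ - 1/T₁ = 1/493 - 1/384 = -5.757691e-04 K⁻¹
Step 4: ln(k₂/k₁) = -39200/8.314 × -5.757691e-04 = 2.71472
Step 5: k₂ = k₁ × exp(2.71472) = 4.800e-01 × 1.51004e+01 = 7.248e+00 s⁻¹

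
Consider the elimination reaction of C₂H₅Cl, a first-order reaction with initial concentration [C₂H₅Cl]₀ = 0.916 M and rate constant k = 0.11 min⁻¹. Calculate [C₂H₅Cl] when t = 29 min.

0.03771 M

Step 1: For a first-order reaction: [C₂H₅Cl] = [C₂H₅Cl]₀ × e^(-kt)
Step 2: [C₂H₅Cl] = 0.916 × e^(-0.11 × 29)
Step 3: [C₂H₅Cl] = 0.916 × e^(-3.19)
Step 4: [C₂H₅Cl] = 0.916 × 0.0411719 = 0.03771 M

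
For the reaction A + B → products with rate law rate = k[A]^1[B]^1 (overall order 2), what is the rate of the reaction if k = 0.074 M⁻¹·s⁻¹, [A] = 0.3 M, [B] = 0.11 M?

0.002442 M/s

Step 1: The rate law is rate = k[A]^1[B]^1, overall order = 1+1 = 2
Step 2: Substitute values: rate = 0.074 × (0.3)^1 × (0.11)^1
Step 3: rate = 0.074 × 0.3 × 0.11 = 0.002442 M/s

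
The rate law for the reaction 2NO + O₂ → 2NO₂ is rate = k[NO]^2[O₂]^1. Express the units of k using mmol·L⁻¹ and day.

(mmol·L⁻¹)⁻²·day⁻¹

Step 1: Overall order = 2 + 1 = 3.
Step 2: rate has units mmol·L⁻¹·day⁻¹; [NO]^2[O₂]^1 has units (mmol·L⁻¹)^3.
Step 3: k = rate/([NO]^2[O₂]^1), so units of k = (mmol·L⁻¹)^(1-3)·day⁻¹ = (mmol·L⁻¹)⁻²·day⁻¹.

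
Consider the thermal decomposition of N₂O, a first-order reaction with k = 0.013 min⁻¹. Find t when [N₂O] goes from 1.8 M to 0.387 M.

118.2 min

Step 1: For first-order: t = ln([N₂O]₀/[N₂O])/k
Step 2: t = ln(1.8/0.387)/0.013
Step 3: t = ln(4.651)/0.013
Step 4: t = 1.537/0.013 = 118.2 min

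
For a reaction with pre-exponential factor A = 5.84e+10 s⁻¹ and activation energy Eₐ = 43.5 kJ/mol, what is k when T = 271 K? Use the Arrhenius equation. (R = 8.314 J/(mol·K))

2.41e+02 s⁻¹

Step 1: Use the Arrhenius equation: k = A × exp(-Eₐ/RT)
Step 2: Convert Eₐ to J/mol: 43.5 kJ/mol = 43500 J/mol
Step 3: Calculate the exponent: -Eₐ/(RT) = -43500/(8.314 × 271) = -19.30678
Step 4: k = 5.84e+10 × exp(-19.30678)
Step 5: k = 5.84e+10 × 4.12261e-09 = 2.4076e+02 s⁻¹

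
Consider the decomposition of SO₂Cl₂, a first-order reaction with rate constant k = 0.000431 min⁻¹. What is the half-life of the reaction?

1608 min

Step 1: For a first-order reaction, t₁/₂ = ln(2)/k
Step 2: t₁/₂ = ln(2)/0.000431
Step 3: t₁/₂ = 0.6931/0.000431 = 1608 min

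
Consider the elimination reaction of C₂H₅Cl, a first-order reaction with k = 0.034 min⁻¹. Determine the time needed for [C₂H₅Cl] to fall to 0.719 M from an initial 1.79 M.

26.83 min

Step 1: For first-order: t = ln([C₂H₅Cl]₀/[C₂H₅Cl])/k
Step 2: t = ln(1.79/0.719)/0.034
Step 3: t = ln(2.49)/0.034
Step 4: t = 0.9121/0.034 = 26.83 min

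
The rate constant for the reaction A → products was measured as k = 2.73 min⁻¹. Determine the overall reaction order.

first order (1)

Step 1: The units of k for an nth-order reaction are (concentration)^(1-n)·(time)⁻¹.
Step 2: Here k has units min⁻¹, so the concentration exponent is 0.
Step 3: 1 - n = 0 ⇒ n = 1. The reaction is first order.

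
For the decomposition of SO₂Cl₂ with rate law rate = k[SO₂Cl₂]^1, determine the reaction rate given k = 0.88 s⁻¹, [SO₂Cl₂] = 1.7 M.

1.496 M/s

Step 1: Identify the rate law: rate = k[SO₂Cl₂]^1
Step 2: Substitute values: rate = 0.88 × (1.7)^1
Step 3: Calculate: rate = 0.88 × 1.7 = 1.496 M/s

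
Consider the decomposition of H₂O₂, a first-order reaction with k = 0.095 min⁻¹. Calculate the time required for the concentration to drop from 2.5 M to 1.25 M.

7.296 min

Step 1: For first-order: t = ln([H₂O₂]₀/[H₂O₂])/k
Step 2: t = ln(2.5/1.25)/0.095
Step 3: t = ln(2)/0.095
Step 4: t = 0.6931/0.095 = 7.296 min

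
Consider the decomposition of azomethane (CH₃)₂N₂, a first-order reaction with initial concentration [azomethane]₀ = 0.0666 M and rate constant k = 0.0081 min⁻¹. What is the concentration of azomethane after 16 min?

0.0585 M

Step 1: For a first-order reaction: [azomethane] = [azomethane]₀ × e^(-kt)
Step 2: [azomethane] = 0.0666 × e^(-0.0081 × 16)
Step 3: [azomethane] = 0.0666 × e^(-0.1296)
Step 4: [azomethane] = 0.0666 × 0.878447 = 0.0585 M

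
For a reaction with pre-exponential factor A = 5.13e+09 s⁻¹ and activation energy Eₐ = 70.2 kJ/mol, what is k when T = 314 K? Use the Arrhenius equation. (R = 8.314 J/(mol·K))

1.08e-02 s⁻¹

Step 1: Use the Arrhenius equation: k = A × exp(-Eₐ/RT)
Step 2: Convert Eₐ to J/mol: 70.2 kJ/mol = 70200 J/mol
Step 3: Calculate the exponent: -Eₐ/(RT) = -70200/(8.314 × 314) = -26.89041
Step 4: k = 5.13e+09 × exp(-26.89041)
Step 5: k = 5.13e+09 × 2.09722e-12 = 1.0759e-02 s⁻¹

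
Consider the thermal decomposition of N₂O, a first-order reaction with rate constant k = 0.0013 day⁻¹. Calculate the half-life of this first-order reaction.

533.2 day

Step 1: For a first-order reaction, t₁/₂ = ln(2)/k
Step 2: t₁/₂ = ln(2)/0.0013
Step 3: t₁/₂ = 0.6931/0.0013 = 533.2 day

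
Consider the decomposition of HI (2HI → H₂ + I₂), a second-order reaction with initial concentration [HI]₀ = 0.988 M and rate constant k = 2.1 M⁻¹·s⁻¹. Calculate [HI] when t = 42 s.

0.01121 M

Step 1: For a second-order reaction: 1/[HI] = 1/[HI]₀ + kt
Step 2: 1/[HI] = 1/0.988 + 2.1 × 42
Step 3: 1/[HI] = 1.012 + 88.2 = 89.21
Step 4: [HI] = 1/89.21 = 0.01121 M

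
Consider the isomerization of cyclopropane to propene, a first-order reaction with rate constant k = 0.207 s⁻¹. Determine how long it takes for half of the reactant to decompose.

3.349 s

Step 1: For a first-order reaction, t₁/₂ = ln(2)/k
Step 2: t₁/₂ = ln(2)/0.207
Step 3: t₁/₂ = 0.6931/0.207 = 3.349 s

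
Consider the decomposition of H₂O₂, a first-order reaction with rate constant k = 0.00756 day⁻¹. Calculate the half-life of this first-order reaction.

91.69 day

Step 1: For a first-order reaction, t₁/₂ = ln(2)/k
Step 2: t₁/₂ = ln(2)/0.00756
Step 3: t₁/₂ = 0.6931/0.00756 = 91.69 day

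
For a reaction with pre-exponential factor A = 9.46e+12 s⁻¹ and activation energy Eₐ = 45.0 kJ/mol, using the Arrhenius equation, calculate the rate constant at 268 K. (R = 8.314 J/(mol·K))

1.60e+04 s⁻¹

Step 1: Use the Arrhenius equation: k = A × exp(-Eₐ/RT)
Step 2: Convert Eₐ to J/mol: 45.0 kJ/mol = 45000 J/mol
Step 3: Calculate the exponent: -Eₐ/(RT) = -45000/(8.314 × 268) = -20.19611
Step 4: k = 9.46e+12 × exp(-20.19611)
Step 5: k = 9.46e+12 × 1.69411e-09 = 1.6026e+04 s⁻¹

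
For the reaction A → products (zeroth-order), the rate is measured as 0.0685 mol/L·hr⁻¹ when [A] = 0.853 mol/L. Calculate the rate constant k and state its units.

0.0685 mol/L·hr⁻¹

Step 1: For a zeroth-order reaction, rate = k (independent of concentration).
Step 2: k = rate = 0.0685 mol/L·hr⁻¹.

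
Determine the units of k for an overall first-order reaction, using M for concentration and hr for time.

hr⁻¹

Step 1: For overall order n, rate = k × (concentration)^n.
Step 2: Rate has units M·hr⁻¹; concentration term has units M^1.
Step 3: k = rate / (concentration)^n, so units of k = M^(1-1)·hr⁻¹ = hr⁻¹.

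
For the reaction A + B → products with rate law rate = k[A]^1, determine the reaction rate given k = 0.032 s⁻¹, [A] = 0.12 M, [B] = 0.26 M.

0.00384 M/s

Step 1: The rate law is rate = k[A]^1
Step 2: Note that the rate does not depend on [B] (zero order in B).
Step 3: rate = 0.032 × (0.12)^1 = 0.00384 M/s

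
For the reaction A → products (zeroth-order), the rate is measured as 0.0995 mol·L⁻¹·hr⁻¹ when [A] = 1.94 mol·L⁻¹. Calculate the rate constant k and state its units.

0.0995 mol·L⁻¹·hr⁻¹

Step 1: For a zeroth-order reaction, rate = k (independent of concentration).
Step 2: k = rate = 0.0995 mol·L⁻¹·hr⁻¹.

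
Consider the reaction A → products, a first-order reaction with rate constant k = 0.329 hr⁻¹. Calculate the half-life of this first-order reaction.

2.107 hr

Step 1: For a first-order reaction, t₁/₂ = ln(2)/k
Step 2: t₁/₂ = ln(2)/0.329
Step 3: t₁/₂ = 0.6931/0.329 = 2.107 hr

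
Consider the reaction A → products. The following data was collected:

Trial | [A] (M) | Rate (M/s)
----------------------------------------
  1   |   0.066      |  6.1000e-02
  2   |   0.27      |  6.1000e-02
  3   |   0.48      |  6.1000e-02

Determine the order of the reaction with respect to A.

zeroth order (0)

Step 1: Compare trials - when concentration changes, rate stays constant.
Step 2: rate₂/rate₁ = 6.1000e-02/6.1000e-02 = 1
Step 3: [A]₂/[A]₁ = 0.27/0.066 = 4.091
Step 4: Since rate ratio ≈ (conc ratio)^0, the reaction is zeroth order.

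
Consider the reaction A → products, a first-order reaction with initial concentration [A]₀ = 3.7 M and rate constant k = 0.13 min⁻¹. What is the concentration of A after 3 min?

2.505 M

Step 1: For a first-order reaction: [A] = [A]₀ × e^(-kt)
Step 2: [A] = 3.7 × e^(-0.13 × 3)
Step 3: [A] = 3.7 × e^(-0.39)
Step 4: [A] = 3.7 × 0.677057 = 2.505 M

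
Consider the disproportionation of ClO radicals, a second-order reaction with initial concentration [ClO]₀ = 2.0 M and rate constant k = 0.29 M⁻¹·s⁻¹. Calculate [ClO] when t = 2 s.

0.9259 M

Step 1: For a second-order reaction: 1/[ClO] = 1/[ClO]₀ + kt
Step 2: 1/[ClO] = 1/2.0 + 0.29 × 2
Step 3: 1/[ClO] = 0.5 + 0.58 = 1.08
Step 4: [ClO] = 1/1.08 = 0.9259 M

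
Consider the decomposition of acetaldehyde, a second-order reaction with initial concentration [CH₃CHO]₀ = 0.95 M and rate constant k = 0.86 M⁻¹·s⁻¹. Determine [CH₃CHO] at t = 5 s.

0.1868 M

Step 1: For a second-order reaction: 1/[CH₃CHO] = 1/[CH₃CHO]₀ + kt
Step 2: 1/[CH₃CHO] = 1/0.95 + 0.86 × 5
Step 3: 1/[CH₃CHO] = 1.053 + 4.3 = 5.353
Step 4: [CH₃CHO] = 1/5.353 = 0.1868 M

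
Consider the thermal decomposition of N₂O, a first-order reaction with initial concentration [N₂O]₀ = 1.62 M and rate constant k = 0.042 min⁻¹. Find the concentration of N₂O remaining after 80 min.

0.05627 M

Step 1: For a first-order reaction: [N₂O] = [N₂O]₀ × e^(-kt)
Step 2: [N₂O] = 1.62 × e^(-0.042 × 80)
Step 3: [N₂O] = 1.62 × e^(-3.36)
Step 4: [N₂O] = 1.62 × 0.0347353 = 0.05627 M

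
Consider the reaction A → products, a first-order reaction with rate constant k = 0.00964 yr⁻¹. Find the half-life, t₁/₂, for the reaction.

71.9 yr

Step 1: For a first-order reaction, t₁/₂ = ln(2)/k
Step 2: t₁/₂ = ln(2)/0.00964
Step 3: t₁/₂ = 0.6931/0.00964 = 71.9 yr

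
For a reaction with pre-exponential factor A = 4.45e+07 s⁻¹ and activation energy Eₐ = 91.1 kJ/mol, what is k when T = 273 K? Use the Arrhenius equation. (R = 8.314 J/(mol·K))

1.65e-10 s⁻¹

Step 1: Use the Arrhenius equation: k = A × exp(-Eₐ/RT)
Step 2: Convert Eₐ to J/mol: 91.1 kJ/mol = 91100 J/mol
Step 3: Calculate the exponent: -Eₐ/(RT) = -91100/(8.314 × 273) = -40.13707
Step 4: k = 4.45e+07 × exp(-40.13707)
Step 5: k = 4.45e+07 × 3.70418e-18 = 1.6484e-10 s⁻¹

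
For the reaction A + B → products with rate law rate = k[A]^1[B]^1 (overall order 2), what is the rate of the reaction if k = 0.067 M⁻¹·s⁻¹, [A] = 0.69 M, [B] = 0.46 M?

0.02127 M/s

Step 1: The rate law is rate = k[A]^1[B]^1, overall order = 1+1 = 2
Step 2: Substitute values: rate = 0.067 × (0.69)^1 × (0.46)^1
Step 3: rate = 0.067 × 0.69 × 0.46 = 0.0212658 M/s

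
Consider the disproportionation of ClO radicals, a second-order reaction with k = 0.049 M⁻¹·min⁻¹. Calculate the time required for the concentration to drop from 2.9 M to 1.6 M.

5.718 min

Step 1: For second-order: t = (1/[ClO] - 1/[ClO]₀)/k
Step 2: t = (1/1.6 - 1/2.9)/0.049
Step 3: t = (0.625 - 0.3448)/0.049
Step 4: t = 0.2802/0.049 = 5.718 min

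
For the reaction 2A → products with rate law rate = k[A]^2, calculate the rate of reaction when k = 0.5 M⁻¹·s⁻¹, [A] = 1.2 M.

0.72 M/s

Step 1: Identify the rate law: rate = k[A]^2
Step 2: Substitute values: rate = 0.5 × (1.2)^2
Step 3: Calculate: rate = 0.5 × 1.44 = 0.72 M/s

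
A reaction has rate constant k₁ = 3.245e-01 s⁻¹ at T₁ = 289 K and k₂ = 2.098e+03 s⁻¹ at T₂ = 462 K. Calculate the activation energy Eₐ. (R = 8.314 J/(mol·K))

56.3 kJ/mol

Step 1: Use the two-temperature Arrhenius form: ln(k₂/k₁) = -Eₐ/R × (1/T₂ - 1/T₁)
Step 2: ln(k₂/k₁) = ln(2.098e+03/3.245e-01) = ln(6465.33) = 8.77421
Step 3: 1/T₂ - 1/T₁ = 1/462 - 1/289 = -1.295705e-03 K⁻¹
Step 4: Eₐ = -R × ln(k₂/k₁) / (1/T₂ - 1/T₁) = -8.314 × 8.77421 / -1.295705e-03
Step 5: Eₐ = 5.6300e+04 J/mol = 56.3 kJ/mol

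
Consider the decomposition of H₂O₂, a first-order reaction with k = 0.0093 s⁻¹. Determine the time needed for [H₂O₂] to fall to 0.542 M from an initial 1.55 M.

113 s

Step 1: For first-order: t = ln([H₂O₂]₀/[H₂O₂])/k
Step 2: t = ln(1.55/0.542)/0.0093
Step 3: t = ln(2.86)/0.0093
Step 4: t = 1.051/0.0093 = 113 s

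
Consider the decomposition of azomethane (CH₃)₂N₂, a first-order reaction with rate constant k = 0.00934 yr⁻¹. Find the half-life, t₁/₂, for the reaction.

74.21 yr

Step 1: For a first-order reaction, t₁/₂ = ln(2)/k
Step 2: t₁/₂ = ln(2)/0.00934
Step 3: t₁/₂ = 0.6931/0.00934 = 74.21 yr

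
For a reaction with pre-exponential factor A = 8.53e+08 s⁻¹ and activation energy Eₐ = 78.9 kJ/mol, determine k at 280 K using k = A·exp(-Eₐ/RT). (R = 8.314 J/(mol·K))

1.63e-06 s⁻¹

Step 1: Use the Arrhenius equation: k = A × exp(-Eₐ/RT)
Step 2: Convert Eₐ to J/mol: 78.9 kJ/mol = 78900 J/mol
Step 3: Calculate the exponent: -Eₐ/(RT) = -78900/(8.314 × 280) = -33.89292
Step 4: k = 8.53e+08 × exp(-33.89292)
Step 5: k = 8.53e+08 × 1.90762e-15 = 1.6272e-06 s⁻¹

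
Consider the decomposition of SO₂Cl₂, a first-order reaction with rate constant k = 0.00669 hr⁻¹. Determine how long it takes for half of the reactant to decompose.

103.6 hr

Step 1: For a first-order reaction, t₁/₂ = ln(2)/k
Step 2: t₁/₂ = ln(2)/0.00669
Step 3: t₁/₂ = 0.6931/0.00669 = 103.6 hr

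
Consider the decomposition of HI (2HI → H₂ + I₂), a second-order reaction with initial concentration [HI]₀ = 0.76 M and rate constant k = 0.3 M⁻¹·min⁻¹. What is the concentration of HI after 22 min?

0.1263 M

Step 1: For a second-order reaction: 1/[HI] = 1/[HI]₀ + kt
Step 2: 1/[HI] = 1/0.76 + 0.3 × 22
Step 3: 1/[HI] = 1.316 + 6.6 = 7.916
Step 4: [HI] = 1/7.916 = 0.1263 M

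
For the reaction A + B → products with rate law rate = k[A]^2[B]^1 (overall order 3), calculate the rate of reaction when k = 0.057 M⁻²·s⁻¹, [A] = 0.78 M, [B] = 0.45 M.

0.01561 M/s

Step 1: The rate law is rate = k[A]^2[B]^1, overall order = 2+1 = 3
Step 2: Substitute values: rate = 0.057 × (0.78)^2 × (0.45)^1
Step 3: rate = 0.057 × 0.6084 × 0.45 = 0.0156055 M/s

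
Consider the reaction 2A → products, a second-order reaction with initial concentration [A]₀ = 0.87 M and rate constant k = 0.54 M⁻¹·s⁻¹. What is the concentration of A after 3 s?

0.3611 M

Step 1: For a second-order reaction: 1/[A] = 1/[A]₀ + kt
Step 2: 1/[A] = 1/0.87 + 0.54 × 3
Step 3: 1/[A] = 1.149 + 1.62 = 2.769
Step 4: [A] = 1/2.769 = 0.3611 M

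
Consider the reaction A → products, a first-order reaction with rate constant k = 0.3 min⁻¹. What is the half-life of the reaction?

2.31 min

Step 1: For a first-order reaction, t₁/₂ = ln(2)/k
Step 2: t₁/₂ = ln(2)/0.3
Step 3: t₁/₂ = 0.6931/0.3 = 2.31 min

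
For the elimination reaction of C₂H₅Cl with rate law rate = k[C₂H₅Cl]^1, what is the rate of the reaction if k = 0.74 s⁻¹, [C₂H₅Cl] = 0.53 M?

0.3922 M/s

Step 1: Identify the rate law: rate = k[C₂H₅Cl]^1
Step 2: Substitute values: rate = 0.74 × (0.53)^1
Step 3: Calculate: rate = 0.74 × 0.53 = 0.3922 M/s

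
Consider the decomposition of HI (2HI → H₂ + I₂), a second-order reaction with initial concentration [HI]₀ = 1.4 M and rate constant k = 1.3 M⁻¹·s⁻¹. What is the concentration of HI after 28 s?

0.02694 M

Step 1: For a second-order reaction: 1/[HI] = 1/[HI]₀ + kt
Step 2: 1/[HI] = 1/1.4 + 1.3 × 28
Step 3: 1/[HI] = 0.7143 + 36.4 = 37.11
Step 4: [HI] = 1/37.11 = 0.02694 M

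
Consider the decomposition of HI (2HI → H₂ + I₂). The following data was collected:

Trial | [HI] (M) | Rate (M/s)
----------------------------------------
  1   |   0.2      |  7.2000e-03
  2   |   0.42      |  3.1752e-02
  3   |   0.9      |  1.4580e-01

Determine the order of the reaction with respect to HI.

second order (2)

Step 1: Compare trials to find order n where rate₂/rate₁ = ([HI]₂/[HI]₁)^n
Step 2: rate₂/rate₁ = 3.1752e-02/7.2000e-03 = 4.41
Step 3: [HI]₂/[HI]₁ = 0.42/0.2 = 2.1
Step 4: n = ln(4.41)/ln(2.1) = 2.00 ≈ 2
Step 5: The reaction is second order in HI.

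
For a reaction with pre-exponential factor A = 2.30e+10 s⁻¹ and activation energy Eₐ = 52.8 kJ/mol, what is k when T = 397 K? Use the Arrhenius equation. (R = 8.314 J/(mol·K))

2.60e+03 s⁻¹

Step 1: Use the Arrhenius equation: k = A × exp(-Eₐ/RT)
Step 2: Convert Eₐ to J/mol: 52.8 kJ/mol = 52800 J/mol
Step 3: Calculate the exponent: -Eₐ/(RT) = -52800/(8.314 × 397) = -15.99681
Step 4: k = 2.30e+10 × exp(-15.99681)
Step 5: k = 2.30e+10 × 1.12895e-07 = 2.5966e+03 s⁻¹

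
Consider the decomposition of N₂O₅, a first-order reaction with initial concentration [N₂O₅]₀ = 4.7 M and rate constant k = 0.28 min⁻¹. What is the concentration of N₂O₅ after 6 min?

0.876 M

Step 1: For a first-order reaction: [N₂O₅] = [N₂O₅]₀ × e^(-kt)
Step 2: [N₂O₅] = 4.7 × e^(-0.28 × 6)
Step 3: [N₂O₅] = 4.7 × e^(-1.68)
Step 4: [N₂O₅] = 4.7 × 0.186374 = 0.876 M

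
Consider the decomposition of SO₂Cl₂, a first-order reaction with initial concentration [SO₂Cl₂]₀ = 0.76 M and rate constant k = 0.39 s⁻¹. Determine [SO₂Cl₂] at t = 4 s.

0.1597 M

Step 1: For a first-order reaction: [SO₂Cl₂] = [SO₂Cl₂]₀ × e^(-kt)
Step 2: [SO₂Cl₂] = 0.76 × e^(-0.39 × 4)
Step 3: [SO₂Cl₂] = 0.76 × e^(-1.56)
Step 4: [SO₂Cl₂] = 0.76 × 0.210136 = 0.1597 M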